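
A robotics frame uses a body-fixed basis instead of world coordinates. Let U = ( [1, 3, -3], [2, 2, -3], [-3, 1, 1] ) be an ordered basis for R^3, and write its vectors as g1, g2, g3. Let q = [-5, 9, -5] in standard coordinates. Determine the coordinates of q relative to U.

We seek scalars with c_1 g1 + ... + c_3 g3 = q; equivalently solve M c = q where the columns of M are g1, ..., g3.
Gaussian elimination on [M | q] yields c = (-1, 4, 4).
Check: -g1 + 4g2 + 4g3 = [-5, 9, -5].

[-1, 4, 4]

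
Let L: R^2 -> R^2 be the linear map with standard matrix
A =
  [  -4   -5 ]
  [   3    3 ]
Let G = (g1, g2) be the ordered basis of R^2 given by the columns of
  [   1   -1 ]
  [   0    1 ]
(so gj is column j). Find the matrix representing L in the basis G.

Let P have columns g1, g2. Then [L]_G = P^(-1) A P.
Here det P = 1, so P^(-1) is integer; computing A P first and then P^(-1)(A P) gives [[-1, -1], [3, 0]].

[[-1, -1], [3, 0]]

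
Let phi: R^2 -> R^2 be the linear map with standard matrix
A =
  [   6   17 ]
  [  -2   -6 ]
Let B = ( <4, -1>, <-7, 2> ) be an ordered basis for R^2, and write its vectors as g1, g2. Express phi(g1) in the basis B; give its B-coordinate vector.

<0, -1>

Compute phi(g1) = A g1 = <7, -2> in standard coordinates.
Then write this in B-coordinates: solve for y in y_1 g1 + y_2 g2 = <7, -2>.
This gives y = <0, -1>, which is column 1 of [phi]_B.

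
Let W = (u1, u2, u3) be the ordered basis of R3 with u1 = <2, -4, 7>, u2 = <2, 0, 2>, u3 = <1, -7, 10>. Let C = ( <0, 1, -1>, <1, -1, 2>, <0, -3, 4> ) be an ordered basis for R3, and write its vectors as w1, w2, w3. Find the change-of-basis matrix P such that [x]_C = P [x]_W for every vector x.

Column j of P is [uj]_C, since P maps W-coordinates to C-coordinates.
Expressing u1 in C: u1 = w1 + 2w2 + w3, so column 1 of P is <1, 2, 1>.
Doing the same for each uj gives P = [[1, 2, 0], [2, 2, 1], [1, 0, 2]].

[[1, 2, 0], [2, 2, 1], [1, 0, 2]]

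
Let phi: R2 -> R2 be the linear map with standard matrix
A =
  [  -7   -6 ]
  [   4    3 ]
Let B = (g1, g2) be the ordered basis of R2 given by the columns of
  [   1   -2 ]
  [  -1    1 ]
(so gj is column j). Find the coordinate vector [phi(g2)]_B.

Compute phi(g2) = A g2 = [8, -5] in standard coordinates.
Then write this in B-coordinates: solve for y in y_1 g1 + y_2 g2 = [8, -5].
This gives y = [2, -3], which is column 2 of [phi]_B.

[2, -3]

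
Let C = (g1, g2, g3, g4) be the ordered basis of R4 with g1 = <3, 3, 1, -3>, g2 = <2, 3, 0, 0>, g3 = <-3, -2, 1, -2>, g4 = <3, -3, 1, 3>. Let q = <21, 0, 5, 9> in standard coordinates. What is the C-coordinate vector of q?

[q]_C is the unique c with M c = q, where M has columns g1, ..., g4.
Solving this 4x4 system gives c = (1, 3, 0, 4).
Check: g1 + 3g2 + 0·g3 + 4g4 = <21, 0, 5, 9>.

<1, 3, 0, 4>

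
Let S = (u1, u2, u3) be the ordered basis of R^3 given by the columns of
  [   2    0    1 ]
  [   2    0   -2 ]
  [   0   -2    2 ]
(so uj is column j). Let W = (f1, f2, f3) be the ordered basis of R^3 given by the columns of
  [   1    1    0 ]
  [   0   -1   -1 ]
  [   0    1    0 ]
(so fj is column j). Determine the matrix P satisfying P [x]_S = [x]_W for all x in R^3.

[[2, 2, -1], [0, -2, 2], [-2, 2, 0]]

Column j of P is [uj]_W, since P maps S-coordinates to W-coordinates.
Expressing u1 in W: u1 = 2f1 + 0·f2 - 2f3, so column 1 of P is <2, 0, -2>.
Doing the same for each uj gives P = [[2, 2, -1], [0, -2, 2], [-2, 2, 0]].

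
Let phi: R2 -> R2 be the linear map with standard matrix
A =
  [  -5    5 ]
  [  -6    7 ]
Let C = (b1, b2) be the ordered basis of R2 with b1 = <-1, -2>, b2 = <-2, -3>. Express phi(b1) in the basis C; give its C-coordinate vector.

Column 1 of [phi]_C is the C-coordinate vector of phi(b1).
In standard coordinates phi(b1) = A b1 = <-5, -8>.
Converting to C: <-5, -8> = b1 + 2b2, so the coordinate vector is <1, 2>.

<1, 2>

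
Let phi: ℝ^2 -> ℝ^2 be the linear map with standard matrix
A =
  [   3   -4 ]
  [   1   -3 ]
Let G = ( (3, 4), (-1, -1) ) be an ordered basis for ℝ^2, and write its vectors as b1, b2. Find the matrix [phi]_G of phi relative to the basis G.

[[-2, 1], [1, 2]]

Let P have columns b1, b2. Then [phi]_G = P^(-1) A P.
Here det P = 1, so P^(-1) is integer; computing A P first and then P^(-1)(A P) gives [[-2, 1], [1, 2]].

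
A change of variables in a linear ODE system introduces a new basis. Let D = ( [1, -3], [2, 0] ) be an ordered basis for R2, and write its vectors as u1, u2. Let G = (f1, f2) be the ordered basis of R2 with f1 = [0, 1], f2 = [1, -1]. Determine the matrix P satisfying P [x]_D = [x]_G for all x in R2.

Column j of P is [uj]_G, since P maps D-coordinates to G-coordinates.
Expressing u1 in G: u1 = -2f1 + f2, so column 1 of P is [-2, 1].
Doing the same for each uj gives P = [[-2, 2], [1, 2]].

[[-2, 2], [1, 2]]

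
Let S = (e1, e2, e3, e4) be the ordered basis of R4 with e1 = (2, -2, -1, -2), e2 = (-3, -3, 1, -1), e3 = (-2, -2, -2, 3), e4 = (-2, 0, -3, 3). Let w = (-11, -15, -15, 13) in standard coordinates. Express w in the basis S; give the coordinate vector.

[w]_S is the unique c with M c = w, where M has columns e1, ..., e4.
Gaussian elimination on [M | w] yields c = (2, 1, 4, 2).
Check: 2e1 + e2 + 4e3 + 2e4 = (-11, -15, -15, 13).

(2, 1, 4, 2)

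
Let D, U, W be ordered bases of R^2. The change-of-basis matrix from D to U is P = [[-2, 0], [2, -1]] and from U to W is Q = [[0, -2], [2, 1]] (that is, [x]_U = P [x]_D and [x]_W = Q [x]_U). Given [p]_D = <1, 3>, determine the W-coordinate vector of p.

<2, -5>

Composing the changes, [p]_W = Q P [p]_D.
Q P = [[-4, 2], [-2, -1]]; applying this to <1, 3> gives <2, -5>.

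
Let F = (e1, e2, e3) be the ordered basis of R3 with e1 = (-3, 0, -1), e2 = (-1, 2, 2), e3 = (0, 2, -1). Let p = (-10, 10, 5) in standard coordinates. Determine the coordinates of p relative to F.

(2, 4, 1)

[p]_F is the unique c with M c = p, where M has columns e1, ..., e3.
Gaussian elimination on [M | p] yields c = (2, 4, 1).
Check: 2e1 + 4e2 + e3 = (-10, 10, 5).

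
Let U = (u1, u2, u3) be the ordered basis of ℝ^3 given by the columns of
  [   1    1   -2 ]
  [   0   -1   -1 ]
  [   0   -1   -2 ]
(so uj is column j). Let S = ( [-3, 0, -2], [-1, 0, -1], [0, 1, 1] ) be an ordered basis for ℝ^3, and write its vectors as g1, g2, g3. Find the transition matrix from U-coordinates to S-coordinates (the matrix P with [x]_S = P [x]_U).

[[-1, -1, 1], [2, 2, -1], [0, -1, -1]]

Let M have columns uj and N have columns gj. Then for every x, N [x]_S = x = M [x]_U, so P = N^(-1) M.
Since det N = -1, N^(-1) has integer entries; multiplying gives P = [[-1, -1, 1], [2, 2, -1], [0, -1, -1]].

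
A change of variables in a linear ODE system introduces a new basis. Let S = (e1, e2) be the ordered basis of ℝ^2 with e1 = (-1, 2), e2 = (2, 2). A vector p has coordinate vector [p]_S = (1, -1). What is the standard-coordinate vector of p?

By definition p = e1 - e2.
Summing componentwise gives (-3, 0).

(-3, 0)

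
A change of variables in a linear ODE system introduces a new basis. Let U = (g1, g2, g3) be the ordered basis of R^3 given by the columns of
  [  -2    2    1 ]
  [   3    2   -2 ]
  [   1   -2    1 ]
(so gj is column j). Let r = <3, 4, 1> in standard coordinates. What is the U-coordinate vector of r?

Write r = c_1 g1 + ... + c_3 g3 and solve for the c_i.
Row-reducing the augmented matrix [M | r] gives c = (2, 2, 3).
Check: 2g1 + 2g2 + 3g3 = <3, 4, 1>.

<2, 2, 3>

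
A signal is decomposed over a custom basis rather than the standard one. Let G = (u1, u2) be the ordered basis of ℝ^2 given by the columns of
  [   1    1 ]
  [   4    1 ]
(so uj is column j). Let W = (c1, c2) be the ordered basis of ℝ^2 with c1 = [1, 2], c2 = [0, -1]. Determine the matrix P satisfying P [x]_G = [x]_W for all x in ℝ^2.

[[1, 1], [-2, 1]]

Take x = uj: its G-coordinates are the j-th standard unit vector, so P e_j — column j of P — equals [uj]_W.
u1 = c1 - 2c2, giving column 1 = [1, -2]; repeating for each j gives P = [[1, 1], [-2, 1]].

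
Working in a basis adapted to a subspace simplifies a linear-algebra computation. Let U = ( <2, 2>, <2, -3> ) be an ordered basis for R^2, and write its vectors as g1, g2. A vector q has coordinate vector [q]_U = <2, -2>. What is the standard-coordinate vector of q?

<0, 10>

q = M [q]_U, where M has columns g1, g2.
Carrying out the matrix-vector product, q = <0, 10>.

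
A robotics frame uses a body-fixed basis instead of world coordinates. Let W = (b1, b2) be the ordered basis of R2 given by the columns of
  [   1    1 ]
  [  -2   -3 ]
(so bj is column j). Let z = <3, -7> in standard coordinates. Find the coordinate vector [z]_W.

<2, 1>

[z]_W is the unique c with M c = z, where M has columns b1, b2.
System: c_1 + c_2 = 3, -2c_1 - 3c_2 = -7; solving gives c_1 = 2, c_2 = 1.
Check: 2b1 + b2 = <3, -7>.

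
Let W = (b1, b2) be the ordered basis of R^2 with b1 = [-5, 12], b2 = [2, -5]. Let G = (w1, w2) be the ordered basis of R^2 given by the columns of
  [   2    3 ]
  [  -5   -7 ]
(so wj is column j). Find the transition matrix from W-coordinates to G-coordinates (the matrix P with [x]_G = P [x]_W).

Take x = bj: its W-coordinates are the j-th standard unit vector, so P e_j — column j of P — equals [bj]_G.
b1 = -w1 - w2, giving column 1 = [-1, -1]; repeating for each j gives P = [[-1, 1], [-1, 0]].

[[-1, 1], [-1, 0]]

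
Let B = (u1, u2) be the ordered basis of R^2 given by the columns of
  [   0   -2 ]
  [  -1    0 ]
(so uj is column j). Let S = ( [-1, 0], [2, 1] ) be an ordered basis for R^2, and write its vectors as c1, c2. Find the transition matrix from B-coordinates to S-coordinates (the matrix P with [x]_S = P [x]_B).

Take x = uj: its B-coordinates are the j-th standard unit vector, so P e_j — column j of P — equals [uj]_S.
u1 = -2c1 - c2, giving column 1 = [-2, -1]; repeating for each j gives P = [[-2, 2], [-1, 0]].

[[-2, 2], [-1, 0]]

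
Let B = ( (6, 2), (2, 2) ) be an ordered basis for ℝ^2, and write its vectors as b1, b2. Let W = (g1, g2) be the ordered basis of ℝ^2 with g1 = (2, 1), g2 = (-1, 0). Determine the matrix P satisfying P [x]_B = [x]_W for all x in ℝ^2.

Take x = bj: its B-coordinates are the j-th standard unit vector, so P e_j — column j of P — equals [bj]_W.
b1 = 2g1 - 2g2, giving column 1 = (2, -2); repeating for each j gives P = [[2, 2], [-2, 2]].

[[2, 2], [-2, 2]]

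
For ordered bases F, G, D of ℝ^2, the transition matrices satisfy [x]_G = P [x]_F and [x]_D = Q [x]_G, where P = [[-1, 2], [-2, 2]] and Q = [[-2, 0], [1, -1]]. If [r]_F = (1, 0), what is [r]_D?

(2, 1)

First [r]_G = P [r]_F = (-1, -2).
Then [r]_D = Q [r]_G = (2, 1).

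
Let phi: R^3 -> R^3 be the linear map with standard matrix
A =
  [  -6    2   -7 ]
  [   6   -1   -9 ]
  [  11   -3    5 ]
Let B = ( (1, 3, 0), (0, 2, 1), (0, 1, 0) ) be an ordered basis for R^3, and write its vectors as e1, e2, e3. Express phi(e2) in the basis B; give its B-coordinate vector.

Compute phi(e2) = A e2 = (-3, -11, -1) in standard coordinates.
Then write this in B-coordinates: solve for y in y_1 e1 + ... + y_3 e3 = (-3, -11, -1).
This gives y = (-3, -1, 0), which is column 2 of [phi]_B.

(-3, -1, 0)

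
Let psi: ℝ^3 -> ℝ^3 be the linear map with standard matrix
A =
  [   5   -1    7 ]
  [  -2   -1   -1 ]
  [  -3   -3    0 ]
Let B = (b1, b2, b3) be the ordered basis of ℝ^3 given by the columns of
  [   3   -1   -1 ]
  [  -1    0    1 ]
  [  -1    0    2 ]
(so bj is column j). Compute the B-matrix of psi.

[[2, -1, 2], [-1, 1, -3], [-2, 1, 1]]

With P the matrix whose columns are b1, ..., b3, [psi]_B = P^(-1) A P.
Column by column: psi(b1) = A b1 = [9, -4, -6]; its B-coordinates [2, -1, -2] give column 1.
Continuing for each basis vector yields [psi]_B = [[2, -1, 2], [-1, 1, -3], [-2, 1, 1]].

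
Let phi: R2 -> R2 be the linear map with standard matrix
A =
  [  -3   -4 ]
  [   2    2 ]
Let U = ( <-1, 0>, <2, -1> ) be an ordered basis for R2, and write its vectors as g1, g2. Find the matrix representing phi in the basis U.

[[1, -2], [2, -2]]

The j-th column of [phi]_U is [phi(gj)]_U.
phi(g1) = A g1 = <3, -2> = g1 + 2g2, so column 1 is <1, 2>.
Repeating for g2 and assembling the columns gives [[1, -2], [2, -2]].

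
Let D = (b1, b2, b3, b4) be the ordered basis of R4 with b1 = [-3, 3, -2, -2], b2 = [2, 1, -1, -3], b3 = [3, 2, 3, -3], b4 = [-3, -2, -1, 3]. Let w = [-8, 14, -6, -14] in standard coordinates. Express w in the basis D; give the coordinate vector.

[4, 2, 2, 2]

We seek scalars with c_1 b1 + ... + c_4 b4 = w; equivalently solve M c = w where the columns of M are b1, ..., b4.
Row-reducing the augmented matrix [M | w] gives c = (4, 2, 2, 2).
Check: 4b1 + 2b2 + 2b3 + 2b4 = [-8, 14, -6, -14].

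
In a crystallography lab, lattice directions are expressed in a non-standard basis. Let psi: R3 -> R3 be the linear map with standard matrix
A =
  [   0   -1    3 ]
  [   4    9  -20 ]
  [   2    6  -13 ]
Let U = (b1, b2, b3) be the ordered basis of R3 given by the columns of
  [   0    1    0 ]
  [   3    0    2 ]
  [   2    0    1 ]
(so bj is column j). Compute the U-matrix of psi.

[[-3, 0, 0], [3, 0, 1], [-2, 2, -1]]

The j-th column of [psi]_U is [psi(bj)]_U.
psi(b1) = A b1 = [3, -13, -8] = -3b1 + 3b2 - 2b3, so column 1 is [-3, 3, -2].
Repeating for b2, b3 and assembling the columns gives [[-3, 0, 0], [3, 0, 1], [-2, 2, -1]].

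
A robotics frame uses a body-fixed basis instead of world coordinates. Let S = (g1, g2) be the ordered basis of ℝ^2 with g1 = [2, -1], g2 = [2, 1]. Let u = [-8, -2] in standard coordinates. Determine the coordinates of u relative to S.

Write u = c_1 g1 + c_2 g2 and solve for the c_i.
System: 2c_1 + 2c_2 = -8, -c_1 + c_2 = -2; solving gives c_1 = -1, c_2 = -3.
Check: -g1 - 3g2 = [-8, -2].

[-1, -3]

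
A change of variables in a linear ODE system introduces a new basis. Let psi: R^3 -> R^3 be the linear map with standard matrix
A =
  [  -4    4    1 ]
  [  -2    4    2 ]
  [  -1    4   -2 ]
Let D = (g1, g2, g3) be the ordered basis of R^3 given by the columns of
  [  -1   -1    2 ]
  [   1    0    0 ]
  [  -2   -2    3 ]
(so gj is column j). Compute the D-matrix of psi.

Let P have columns g1, ..., g3. Then [psi]_D = P^(-1) A P.
Here det P = -1, so P^(-1) is integer; computing A P first and then P^(-1)(A P) gives [[2, -2, 2], [-2, -2, -1], [3, -1, -2]].

[[2, -2, 2], [-2, -2, -1], [3, -1, -2]]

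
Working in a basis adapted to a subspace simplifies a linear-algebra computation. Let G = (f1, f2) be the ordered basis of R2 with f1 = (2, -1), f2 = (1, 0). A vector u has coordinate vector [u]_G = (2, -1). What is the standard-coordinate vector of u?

By definition u = 2f1 - f2.
Summing componentwise gives (3, -2).

(3, -2)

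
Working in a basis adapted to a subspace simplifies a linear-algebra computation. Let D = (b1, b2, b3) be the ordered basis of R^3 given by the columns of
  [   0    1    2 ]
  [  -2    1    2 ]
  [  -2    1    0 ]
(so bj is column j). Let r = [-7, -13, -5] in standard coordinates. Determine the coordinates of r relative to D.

[3, 1, -4]

[r]_D is the unique c with M c = r, where M has columns b1, ..., b3.
Gaussian elimination on [M | r] yields c = (3, 1, -4).
Check: 3b1 + b2 - 4b3 = [-7, -13, -5].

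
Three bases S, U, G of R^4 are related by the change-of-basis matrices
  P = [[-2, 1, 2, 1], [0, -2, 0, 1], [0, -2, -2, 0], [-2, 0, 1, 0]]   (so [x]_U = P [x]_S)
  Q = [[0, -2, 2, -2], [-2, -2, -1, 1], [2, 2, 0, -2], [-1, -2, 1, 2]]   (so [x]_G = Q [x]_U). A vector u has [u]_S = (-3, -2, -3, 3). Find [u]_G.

(0, -23, 10, 1)

Apply P to get U-coordinates (1, 7, 10, 3), then Q to get G-coordinates.
The result is [u]_G = (0, -23, 10, 1).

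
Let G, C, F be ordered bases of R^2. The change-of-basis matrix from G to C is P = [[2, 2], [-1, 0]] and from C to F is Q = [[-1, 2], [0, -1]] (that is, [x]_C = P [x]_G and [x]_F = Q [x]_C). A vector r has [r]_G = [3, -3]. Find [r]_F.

First [r]_C = P [r]_G = [0, -3].
Then [r]_F = Q [r]_C = [-6, 3].

[-6, 3]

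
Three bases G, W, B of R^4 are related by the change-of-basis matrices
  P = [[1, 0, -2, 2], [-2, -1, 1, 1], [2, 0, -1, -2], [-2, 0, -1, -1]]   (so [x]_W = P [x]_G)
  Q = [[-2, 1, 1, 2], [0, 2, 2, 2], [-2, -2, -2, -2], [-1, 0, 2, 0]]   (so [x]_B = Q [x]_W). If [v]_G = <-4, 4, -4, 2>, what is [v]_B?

Apply P to get W-coordinates <8, 2, -8, 10>, then Q to get B-coordinates.
The result is [v]_B = <-2, 8, -24, -24>.

<-2, 8, -24, -24>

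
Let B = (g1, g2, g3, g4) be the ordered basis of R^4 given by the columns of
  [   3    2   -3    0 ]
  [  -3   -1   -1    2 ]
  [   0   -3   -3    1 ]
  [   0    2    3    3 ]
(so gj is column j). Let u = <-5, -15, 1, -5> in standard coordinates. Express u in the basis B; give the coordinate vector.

Write u = c_1 g1 + ... + c_4 g4 and solve for the c_i.
Gaussian elimination on [M | u] yields c = (4, -4, 3, -2).
Check: 4g1 - 4g2 + 3g3 - 2g4 = <-5, -15, 1, -5>.

<4, -4, 3, -2>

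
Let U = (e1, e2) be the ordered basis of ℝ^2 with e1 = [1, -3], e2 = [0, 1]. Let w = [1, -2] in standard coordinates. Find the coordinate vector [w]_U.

[w]_U is the unique c with M c = w, where M has columns e1, e2.
System: c_1 + 0c_2 = 1, -3c_1 + c_2 = -2; solving gives c_1 = 1, c_2 = 1.
Check: e1 + e2 = [1, -2].

[1, 1]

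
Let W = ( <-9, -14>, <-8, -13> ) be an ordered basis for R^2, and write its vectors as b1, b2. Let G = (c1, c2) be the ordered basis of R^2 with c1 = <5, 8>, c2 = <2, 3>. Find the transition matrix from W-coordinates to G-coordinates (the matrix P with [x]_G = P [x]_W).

Let M have columns bj and N have columns cj. Then for every x, N [x]_G = x = M [x]_W, so P = N^(-1) M.
Since det N = -1, N^(-1) has integer entries; multiplying gives P = [[-1, -2], [-2, 1]].

[[-1, -2], [-2, 1]]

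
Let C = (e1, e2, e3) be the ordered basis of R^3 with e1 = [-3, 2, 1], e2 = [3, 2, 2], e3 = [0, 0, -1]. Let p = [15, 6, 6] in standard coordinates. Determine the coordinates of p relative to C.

[-1, 4, 1]

We seek scalars with c_1 e1 + ... + c_3 e3 = p; equivalently solve M c = p where the columns of M are e1, ..., e3.
Row-reducing the augmented matrix [M | p] gives c = (-1, 4, 1).
Check: -e1 + 4e2 + e3 = [15, 6, 6].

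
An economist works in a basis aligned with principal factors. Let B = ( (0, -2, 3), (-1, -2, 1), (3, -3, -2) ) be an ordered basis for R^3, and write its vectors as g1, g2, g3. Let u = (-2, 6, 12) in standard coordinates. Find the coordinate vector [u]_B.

(4, -4, -2)

We seek scalars with c_1 g1 + ... + c_3 g3 = u; equivalently solve M c = u where the columns of M are g1, ..., g3.
Row-reducing the augmented matrix [M | u] gives c = (4, -4, -2).
Check: 4g1 - 4g2 - 2g3 = (-2, 6, 12).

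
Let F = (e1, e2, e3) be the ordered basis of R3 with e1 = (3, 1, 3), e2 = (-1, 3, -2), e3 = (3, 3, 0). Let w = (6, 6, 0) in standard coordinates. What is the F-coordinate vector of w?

Write w = c_1 e1 + ... + c_3 e3 and solve for the c_i.
Solving this 3x3 system gives c = (0, 0, 2).
Check: 0·e1 + 0·e2 + 2e3 = (6, 6, 0).

(0, 0, 2)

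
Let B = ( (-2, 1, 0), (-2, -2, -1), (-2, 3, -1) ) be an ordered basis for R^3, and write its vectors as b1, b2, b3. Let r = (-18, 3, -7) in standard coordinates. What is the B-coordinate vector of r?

(2, 4, 3)

Write r = c_1 b1 + ... + c_3 b3 and solve for the c_i.
Gaussian elimination on [M | r] yields c = (2, 4, 3).
Check: 2b1 + 4b2 + 3b3 = (-18, 3, -7).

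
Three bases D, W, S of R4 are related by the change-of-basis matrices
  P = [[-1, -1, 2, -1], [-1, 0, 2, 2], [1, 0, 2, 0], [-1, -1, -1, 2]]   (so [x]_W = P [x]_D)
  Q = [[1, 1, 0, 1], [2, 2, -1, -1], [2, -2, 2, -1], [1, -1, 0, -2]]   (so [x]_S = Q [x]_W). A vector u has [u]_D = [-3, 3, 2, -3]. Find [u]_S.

[0, 23, 22, 22]

Apply P to get W-coordinates [7, 1, 1, -8], then Q to get S-coordinates.
The result is [u]_S = [0, 23, 22, 22].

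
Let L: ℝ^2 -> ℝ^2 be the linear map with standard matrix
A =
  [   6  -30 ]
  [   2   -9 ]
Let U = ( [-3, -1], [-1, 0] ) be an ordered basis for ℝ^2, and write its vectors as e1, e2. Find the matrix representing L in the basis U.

With P the matrix whose columns are e1, e2, [L]_U = P^(-1) A P.
Column by column: L(e1) = A e1 = [12, 3]; its U-coordinates [-3, -3] give column 1.
Continuing for each basis vector yields [L]_U = [[-3, 2], [-3, 0]].

[[-3, 2], [-3, 0]]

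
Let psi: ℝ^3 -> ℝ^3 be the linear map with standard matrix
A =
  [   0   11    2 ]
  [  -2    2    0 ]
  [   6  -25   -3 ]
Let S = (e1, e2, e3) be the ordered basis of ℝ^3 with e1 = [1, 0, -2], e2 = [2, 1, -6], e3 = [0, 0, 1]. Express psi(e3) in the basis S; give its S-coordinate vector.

Compute psi(e3) = A e3 = [2, 0, -3] in standard coordinates.
Then write this in S-coordinates: solve for y in y_1 e1 + ... + y_3 e3 = [2, 0, -3].
This gives y = [2, 0, 1], which is column 3 of [psi]_S.

[2, 0, 1]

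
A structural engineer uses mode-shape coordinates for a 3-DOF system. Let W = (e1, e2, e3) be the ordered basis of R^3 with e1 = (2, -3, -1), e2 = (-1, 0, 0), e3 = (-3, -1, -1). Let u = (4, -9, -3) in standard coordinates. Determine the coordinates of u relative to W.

(3, 2, 0)

We seek scalars with c_1 e1 + ... + c_3 e3 = u; equivalently solve M c = u where the columns of M are e1, ..., e3.
Gaussian elimination on [M | u] yields c = (3, 2, 0).
Check: 3e1 + 2e2 + 0·e3 = (4, -9, -3).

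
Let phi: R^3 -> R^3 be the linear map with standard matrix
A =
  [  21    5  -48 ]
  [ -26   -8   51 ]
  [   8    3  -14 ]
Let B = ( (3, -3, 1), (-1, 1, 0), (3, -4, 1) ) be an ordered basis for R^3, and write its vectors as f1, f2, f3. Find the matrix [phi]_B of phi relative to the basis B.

The j-th column of [phi]_B is [phi(fj)]_B.
phi(f1) = A f1 = (0, -3, 1) = -2f1 + 3f2 + 3f3, so column 1 is (-2, 3, 3).
Repeating for f2, f3 and assembling the columns gives [[-2, -3, -2], [3, 1, -1], [3, -2, 0]].

[[-2, -3, -2], [3, 1, -1], [3, -2, 0]]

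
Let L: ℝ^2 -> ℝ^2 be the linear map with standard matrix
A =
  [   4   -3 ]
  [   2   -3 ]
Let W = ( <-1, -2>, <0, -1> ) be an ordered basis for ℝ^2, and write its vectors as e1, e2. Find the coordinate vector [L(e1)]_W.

Column 1 of [L]_W is the W-coordinate vector of L(e1).
In standard coordinates L(e1) = A e1 = <2, 4>.
Converting to W: <2, 4> = -2e1 + 0·e2, so the coordinate vector is <-2, 0>.

<-2, 0>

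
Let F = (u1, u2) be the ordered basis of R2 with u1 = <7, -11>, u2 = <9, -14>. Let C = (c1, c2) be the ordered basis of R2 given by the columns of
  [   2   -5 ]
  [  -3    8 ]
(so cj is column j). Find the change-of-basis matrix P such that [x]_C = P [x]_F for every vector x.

[[1, 2], [-1, -1]]

Take x = uj: its F-coordinates are the j-th standard unit vector, so P e_j — column j of P — equals [uj]_C.
u1 = c1 - c2, giving column 1 = <1, -1>; repeating for each j gives P = [[1, 2], [-1, -1]].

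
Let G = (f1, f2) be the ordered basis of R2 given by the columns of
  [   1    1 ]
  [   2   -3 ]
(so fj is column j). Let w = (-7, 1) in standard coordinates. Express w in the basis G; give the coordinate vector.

(-4, -3)

[w]_G is the unique c with M c = w, where M has columns f1, f2.
System: c_1 + c_2 = -7, 2c_1 - 3c_2 = 1; solving gives c_1 = -4, c_2 = -3.
Check: -4f1 - 3f2 = (-7, 1).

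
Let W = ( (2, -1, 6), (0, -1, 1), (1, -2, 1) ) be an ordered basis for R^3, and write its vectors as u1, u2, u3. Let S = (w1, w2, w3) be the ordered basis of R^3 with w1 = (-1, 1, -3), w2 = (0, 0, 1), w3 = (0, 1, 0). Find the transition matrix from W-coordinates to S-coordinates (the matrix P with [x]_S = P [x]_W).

[[-2, 0, -1], [0, 1, -2], [1, -1, -1]]

Column j of P is [uj]_S, since P maps W-coordinates to S-coordinates.
Expressing u1 in S: u1 = -2w1 + 0·w2 + w3, so column 1 of P is (-2, 0, 1).
Doing the same for each uj gives P = [[-2, 0, -1], [0, 1, -2], [1, -1, -1]].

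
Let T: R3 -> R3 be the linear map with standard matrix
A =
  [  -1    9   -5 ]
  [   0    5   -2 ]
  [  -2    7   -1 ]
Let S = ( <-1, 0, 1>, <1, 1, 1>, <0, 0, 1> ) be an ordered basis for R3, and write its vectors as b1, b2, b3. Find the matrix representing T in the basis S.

[[2, 0, 3], [-2, 3, -2], [1, 1, -2]]

Let P have columns b1, ..., b3. Then [T]_S = P^(-1) A P.
Here det P = -1, so P^(-1) is integer; computing A P first and then P^(-1)(A P) gives [[2, 0, 3], [-2, 3, -2], [1, 1, -2]].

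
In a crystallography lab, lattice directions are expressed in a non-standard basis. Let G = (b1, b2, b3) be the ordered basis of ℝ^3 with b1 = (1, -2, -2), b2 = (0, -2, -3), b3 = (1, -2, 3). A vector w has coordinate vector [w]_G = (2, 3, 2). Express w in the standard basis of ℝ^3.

The coordinates say w = 2b1 + 3b2 + 2b3; adding the scaled basis vectors gives (4, -14, -7).

(4, -14, -7)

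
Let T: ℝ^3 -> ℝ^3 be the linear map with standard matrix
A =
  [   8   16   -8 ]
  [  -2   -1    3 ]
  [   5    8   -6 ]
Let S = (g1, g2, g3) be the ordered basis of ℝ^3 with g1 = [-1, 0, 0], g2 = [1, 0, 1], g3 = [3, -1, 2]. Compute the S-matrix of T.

With P the matrix whose columns are g1, ..., g3, [T]_S = P^(-1) A P.
Column by column: T(g1) = A g1 = [-8, 2, -5]; its S-coordinates [1, -1, -2] give column 1.
Continuing for each basis vector yields [T]_S = [[1, -2, 2], [-1, 1, -3], [-2, -1, -1]].

[[1, -2, 2], [-1, 1, -3], [-2, -1, -1]]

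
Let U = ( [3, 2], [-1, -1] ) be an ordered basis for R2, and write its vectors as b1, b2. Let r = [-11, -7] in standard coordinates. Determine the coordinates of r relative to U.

[-4, -1]

We seek scalars with c_1 b1 + c_2 b2 = r; equivalently solve M c = r where the columns of M are b1, b2.
System: 3c_1 - c_2 = -11, 2c_1 - c_2 = -7; solving gives c_1 = -4, c_2 = -1.
Check: -4b1 - b2 = [-11, -7].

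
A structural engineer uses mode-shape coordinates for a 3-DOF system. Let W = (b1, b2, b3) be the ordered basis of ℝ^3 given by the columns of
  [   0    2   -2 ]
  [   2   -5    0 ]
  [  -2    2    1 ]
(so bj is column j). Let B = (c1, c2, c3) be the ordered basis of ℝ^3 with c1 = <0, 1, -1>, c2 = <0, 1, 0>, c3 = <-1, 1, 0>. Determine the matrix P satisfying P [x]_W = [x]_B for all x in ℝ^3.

[[2, -2, -1], [0, -1, -1], [0, -2, 2]]

Take x = bj: its W-coordinates are the j-th standard unit vector, so P e_j — column j of P — equals [bj]_B.
b1 = 2c1 + 0·c2 + 0·c3, giving column 1 = <2, 0, 0>; repeating for each j gives P = [[2, -2, -1], [0, -1, -1], [0, -2, 2]].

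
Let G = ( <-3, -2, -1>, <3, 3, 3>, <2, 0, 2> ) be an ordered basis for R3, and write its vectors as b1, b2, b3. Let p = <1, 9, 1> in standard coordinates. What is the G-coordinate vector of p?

<0, 3, -4>

Write p = c_1 b1 + ... + c_3 b3 and solve for the c_i.
Solving this 3x3 system gives c = (0, 3, -4).
Check: 0·b1 + 3b2 - 4b3 = <1, 9, 1>.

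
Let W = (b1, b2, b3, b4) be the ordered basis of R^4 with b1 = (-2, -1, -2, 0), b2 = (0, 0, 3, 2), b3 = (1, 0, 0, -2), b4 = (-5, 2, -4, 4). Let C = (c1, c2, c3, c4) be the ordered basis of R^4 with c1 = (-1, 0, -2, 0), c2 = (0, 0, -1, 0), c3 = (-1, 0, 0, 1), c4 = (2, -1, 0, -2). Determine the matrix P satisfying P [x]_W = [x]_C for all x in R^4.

Take x = bj: its W-coordinates are the j-th standard unit vector, so P e_j — column j of P — equals [bj]_C.
b1 = 2c1 - 2c2 + 2c3 + c4, giving column 1 = (2, -2, 2, 1); repeating for each j gives P = [[2, -2, 1, 1], [-2, 1, -2, 2], [2, 2, -2, 0], [1, 0, 0, -2]].

[[2, -2, 1, 1], [-2, 1, -2, 2], [2, 2, -2, 0], [1, 0, 0, -2]]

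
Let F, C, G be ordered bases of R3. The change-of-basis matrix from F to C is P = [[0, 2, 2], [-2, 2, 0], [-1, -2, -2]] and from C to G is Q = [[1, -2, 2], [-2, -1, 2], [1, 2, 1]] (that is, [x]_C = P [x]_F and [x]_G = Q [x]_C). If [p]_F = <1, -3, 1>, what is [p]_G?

<18, 22, -17>

First [p]_C = P [p]_F = <-4, -8, 3>.
Then [p]_G = Q [p]_C = <18, 22, -17>.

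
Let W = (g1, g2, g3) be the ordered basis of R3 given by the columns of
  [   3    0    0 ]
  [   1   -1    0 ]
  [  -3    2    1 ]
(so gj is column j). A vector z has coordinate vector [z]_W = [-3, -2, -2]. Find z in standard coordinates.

z = M [z]_W, where M has columns g1, ..., g3.
Carrying out the matrix-vector product, z = [-9, -1, 3].

[-9, -1, 3]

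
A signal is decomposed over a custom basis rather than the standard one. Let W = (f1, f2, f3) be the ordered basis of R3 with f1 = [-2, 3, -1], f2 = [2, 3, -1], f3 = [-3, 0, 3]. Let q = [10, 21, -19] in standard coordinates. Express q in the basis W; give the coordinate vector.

[4, 3, -4]

[q]_W is the unique c with M c = q, where M has columns f1, ..., f3.
Row-reducing the augmented matrix [M | q] gives c = (4, 3, -4).
Check: 4f1 + 3f2 - 4f3 = [10, 21, -19].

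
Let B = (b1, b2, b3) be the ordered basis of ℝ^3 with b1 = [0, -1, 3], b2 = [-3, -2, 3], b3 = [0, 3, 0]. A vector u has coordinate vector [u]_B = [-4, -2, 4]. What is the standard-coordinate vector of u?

By definition u = -4b1 - 2b2 + 4b3.
Summing componentwise gives [6, 20, -18].

[6, 20, -18]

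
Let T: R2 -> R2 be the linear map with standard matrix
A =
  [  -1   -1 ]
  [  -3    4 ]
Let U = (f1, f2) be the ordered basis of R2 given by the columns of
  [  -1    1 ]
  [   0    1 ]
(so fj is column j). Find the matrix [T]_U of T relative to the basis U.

Let P have columns f1, f2. Then [T]_U = P^(-1) A P.
Here det P = -1, so P^(-1) is integer; computing A P first and then P^(-1)(A P) gives [[2, 3], [3, 1]].

[[2, 3], [3, 1]]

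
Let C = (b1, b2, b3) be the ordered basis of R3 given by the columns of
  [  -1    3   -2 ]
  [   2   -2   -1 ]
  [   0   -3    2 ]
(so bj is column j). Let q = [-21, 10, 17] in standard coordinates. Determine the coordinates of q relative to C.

[4, -3, 4]

Write q = c_1 b1 + ... + c_3 b3 and solve for the c_i.
Gaussian elimination on [M | q] yields c = (4, -3, 4).
Check: 4b1 - 3b2 + 4b3 = [-21, 10, 17].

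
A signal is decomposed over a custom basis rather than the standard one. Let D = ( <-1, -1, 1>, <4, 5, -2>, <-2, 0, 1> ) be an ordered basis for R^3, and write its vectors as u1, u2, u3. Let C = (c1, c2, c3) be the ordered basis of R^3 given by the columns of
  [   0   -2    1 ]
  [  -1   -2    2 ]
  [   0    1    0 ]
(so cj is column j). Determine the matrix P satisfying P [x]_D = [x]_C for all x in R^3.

Let M have columns uj and N have columns cj. Then for every x, N [x]_C = x = M [x]_D, so P = N^(-1) M.
Since det N = -1, N^(-1) has integer entries; multiplying gives P = [[1, -1, -2], [1, -2, 1], [1, 0, 0]].

[[1, -1, -2], [1, -2, 1], [1, 0, 0]]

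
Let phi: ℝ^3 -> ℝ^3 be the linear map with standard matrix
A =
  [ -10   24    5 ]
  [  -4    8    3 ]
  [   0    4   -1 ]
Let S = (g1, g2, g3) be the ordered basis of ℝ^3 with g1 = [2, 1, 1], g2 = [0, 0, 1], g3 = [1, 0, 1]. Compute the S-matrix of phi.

[[3, 3, -1], [-3, -3, 3], [3, -1, -3]]

The j-th column of [phi]_S is [phi(gj)]_S.
phi(g1) = A g1 = [9, 3, 3] = 3g1 - 3g2 + 3g3, so column 1 is [3, -3, 3].
Repeating for g2, g3 and assembling the columns gives [[3, 3, -1], [-3, -3, 3], [3, -1, -3]].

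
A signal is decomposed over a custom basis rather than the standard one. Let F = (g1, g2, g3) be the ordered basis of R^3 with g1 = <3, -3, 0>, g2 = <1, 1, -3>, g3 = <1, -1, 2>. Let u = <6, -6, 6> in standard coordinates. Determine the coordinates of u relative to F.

Write u = c_1 g1 + ... + c_3 g3 and solve for the c_i.
Row-reducing the augmented matrix [M | u] gives c = (1, 0, 3).
Check: g1 + 0·g2 + 3g3 = <6, -6, 6>.

<1, 0, 3>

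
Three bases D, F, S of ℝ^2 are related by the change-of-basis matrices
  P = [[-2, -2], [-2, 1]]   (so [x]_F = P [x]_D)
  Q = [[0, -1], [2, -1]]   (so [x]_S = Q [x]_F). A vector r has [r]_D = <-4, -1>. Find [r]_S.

<-7, 13>

First [r]_F = P [r]_D = <10, 7>.
Then [r]_S = Q [r]_F = <-7, 13>.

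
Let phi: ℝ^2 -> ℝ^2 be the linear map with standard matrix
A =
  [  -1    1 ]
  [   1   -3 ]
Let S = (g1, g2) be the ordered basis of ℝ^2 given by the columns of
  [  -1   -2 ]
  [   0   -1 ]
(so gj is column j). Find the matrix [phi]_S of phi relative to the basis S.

[[-3, 1], [1, -1]]

The j-th column of [phi]_S is [phi(gj)]_S.
phi(g1) = A g1 = <1, -1> = -3g1 + g2, so column 1 is <-3, 1>.
Repeating for g2 and assembling the columns gives [[-3, 1], [1, -1]].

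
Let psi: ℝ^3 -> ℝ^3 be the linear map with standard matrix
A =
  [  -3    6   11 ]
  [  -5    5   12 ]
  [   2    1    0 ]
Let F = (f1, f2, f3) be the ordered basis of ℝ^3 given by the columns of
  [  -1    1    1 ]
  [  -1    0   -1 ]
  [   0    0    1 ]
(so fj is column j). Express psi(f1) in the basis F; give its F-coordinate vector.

Column 1 of [psi]_F is the F-coordinate vector of psi(f1).
In standard coordinates psi(f1) = A f1 = <-3, 0, -3>.
Converting to F: <-3, 0, -3> = 3f1 + 3f2 - 3f3, so the coordinate vector is <3, 3, -3>.

<3, 3, -3>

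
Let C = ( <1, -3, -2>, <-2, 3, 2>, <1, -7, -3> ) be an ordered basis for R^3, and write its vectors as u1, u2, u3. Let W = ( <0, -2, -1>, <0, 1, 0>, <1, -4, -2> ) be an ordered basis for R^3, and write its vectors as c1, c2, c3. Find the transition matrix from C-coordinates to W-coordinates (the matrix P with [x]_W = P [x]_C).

[[0, 2, 1], [1, -1, -1], [1, -2, 1]]

Column j of P is [uj]_W, since P maps C-coordinates to W-coordinates.
Expressing u1 in W: u1 = 0·c1 + c2 + c3, so column 1 of P is <0, 1, 1>.
Doing the same for each uj gives P = [[0, 2, 1], [1, -1, -1], [1, -2, 1]].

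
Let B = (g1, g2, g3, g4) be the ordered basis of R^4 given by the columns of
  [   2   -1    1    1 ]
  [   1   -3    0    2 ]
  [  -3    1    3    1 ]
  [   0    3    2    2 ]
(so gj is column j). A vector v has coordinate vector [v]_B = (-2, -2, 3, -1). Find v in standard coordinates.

(0, 2, 12, -2)

v = M [v]_B, where M has columns g1, ..., g4.
Carrying out the matrix-vector product, v = (0, 2, 12, -2).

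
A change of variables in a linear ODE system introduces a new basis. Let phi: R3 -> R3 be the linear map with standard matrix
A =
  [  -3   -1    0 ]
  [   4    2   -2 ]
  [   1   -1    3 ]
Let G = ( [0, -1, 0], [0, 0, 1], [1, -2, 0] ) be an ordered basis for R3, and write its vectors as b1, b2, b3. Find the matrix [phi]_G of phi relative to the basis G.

[[0, 2, 2], [1, 3, 3], [1, 0, -1]]

With P the matrix whose columns are b1, ..., b3, [phi]_G = P^(-1) A P.
Column by column: phi(b1) = A b1 = [1, -2, 1]; its G-coordinates [0, 1, 1] give column 1.
Continuing for each basis vector yields [phi]_G = [[0, 2, 2], [1, 3, 3], [1, 0, -1]].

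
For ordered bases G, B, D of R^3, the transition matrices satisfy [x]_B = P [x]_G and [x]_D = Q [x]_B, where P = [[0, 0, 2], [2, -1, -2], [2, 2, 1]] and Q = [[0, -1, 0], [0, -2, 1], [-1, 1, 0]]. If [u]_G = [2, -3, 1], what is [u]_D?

First [u]_B = P [u]_G = [2, 5, -1].
Then [u]_D = Q [u]_B = [-5, -11, 3].

[-5, -11, 3]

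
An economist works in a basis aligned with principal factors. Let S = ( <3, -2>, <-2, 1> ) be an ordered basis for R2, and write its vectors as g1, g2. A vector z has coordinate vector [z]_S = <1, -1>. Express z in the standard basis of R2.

The coordinates say z = g1 - g2; adding the scaled basis vectors gives <5, -3>.

<5, -3>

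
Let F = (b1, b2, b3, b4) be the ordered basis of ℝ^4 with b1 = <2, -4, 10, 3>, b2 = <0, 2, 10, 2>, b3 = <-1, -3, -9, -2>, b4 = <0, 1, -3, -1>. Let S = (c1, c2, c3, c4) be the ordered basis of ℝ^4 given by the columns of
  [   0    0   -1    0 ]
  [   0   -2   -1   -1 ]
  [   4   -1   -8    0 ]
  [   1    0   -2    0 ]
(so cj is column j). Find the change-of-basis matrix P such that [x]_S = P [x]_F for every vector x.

Let M have columns bj and N have columns cj. Then for every x, N [x]_S = x = M [x]_F, so P = N^(-1) M.
Since det N = 1, N^(-1) has integer entries; multiplying gives P = [[-1, 2, 0, -1], [2, -2, 1, -1], [-2, 0, 1, 0], [2, 2, 0, 1]].

[[-1, 2, 0, -1], [2, -2, 1, -1], [-2, 0, 1, 0], [2, 2, 0, 1]]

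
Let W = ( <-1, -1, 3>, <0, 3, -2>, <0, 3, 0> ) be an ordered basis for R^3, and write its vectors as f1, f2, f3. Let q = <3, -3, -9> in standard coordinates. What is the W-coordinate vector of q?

<-3, 0, -2>

We seek scalars with c_1 f1 + ... + c_3 f3 = q; equivalently solve M c = q where the columns of M are f1, ..., f3.
Solving this 3x3 system gives c = (-3, 0, -2).
Check: -3f1 + 0·f2 - 2f3 = <3, -3, -9>.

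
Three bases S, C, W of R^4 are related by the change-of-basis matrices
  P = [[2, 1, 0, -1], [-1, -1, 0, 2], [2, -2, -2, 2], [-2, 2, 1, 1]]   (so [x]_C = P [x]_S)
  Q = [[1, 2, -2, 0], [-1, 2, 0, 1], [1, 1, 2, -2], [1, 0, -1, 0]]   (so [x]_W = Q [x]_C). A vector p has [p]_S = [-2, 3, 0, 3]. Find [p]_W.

[14, 27, -33, 0]

First [p]_C = P [p]_S = [-4, 5, -4, 13].
Then [p]_W = Q [p]_C = [14, 27, -33, 0].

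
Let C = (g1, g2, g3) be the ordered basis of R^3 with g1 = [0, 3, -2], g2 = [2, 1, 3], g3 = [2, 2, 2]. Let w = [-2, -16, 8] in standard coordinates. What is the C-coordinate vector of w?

[w]_C is the unique c with M c = w, where M has columns g1, ..., g3.
Solving this 3x3 system gives c = (-4, 2, -3).
Check: -4g1 + 2g2 - 3g3 = [-2, -16, 8].

[-4, 2, -3]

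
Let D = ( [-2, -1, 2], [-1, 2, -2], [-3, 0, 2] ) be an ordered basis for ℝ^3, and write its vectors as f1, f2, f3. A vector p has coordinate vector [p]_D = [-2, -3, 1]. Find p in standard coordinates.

[4, -4, 4]

The coordinates say p = -2f1 - 3f2 + f3; adding the scaled basis vectors gives [4, -4, 4].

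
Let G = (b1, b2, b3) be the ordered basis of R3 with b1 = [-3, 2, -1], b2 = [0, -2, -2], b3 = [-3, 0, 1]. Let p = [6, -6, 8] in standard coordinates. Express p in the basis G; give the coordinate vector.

Write p = c_1 b1 + ... + c_3 b3 and solve for the c_i.
Row-reducing the augmented matrix [M | p] gives c = (-4, -1, 2).
Check: -4b1 - b2 + 2b3 = [6, -6, 8].

[-4, -1, 2]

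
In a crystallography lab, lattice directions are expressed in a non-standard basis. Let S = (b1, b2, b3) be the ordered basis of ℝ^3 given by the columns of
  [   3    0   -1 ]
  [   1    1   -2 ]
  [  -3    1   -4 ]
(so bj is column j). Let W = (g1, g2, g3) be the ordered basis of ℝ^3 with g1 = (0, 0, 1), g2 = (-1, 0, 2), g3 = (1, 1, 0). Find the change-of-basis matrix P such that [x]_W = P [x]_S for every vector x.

Let M have columns bj and N have columns gj. Then for every x, N [x]_W = x = M [x]_S, so P = N^(-1) M.
Since det N = -1, N^(-1) has integer entries; multiplying gives P = [[1, -1, -2], [-2, 1, -1], [1, 1, -2]].

[[1, -1, -2], [-2, 1, -1], [1, 1, -2]]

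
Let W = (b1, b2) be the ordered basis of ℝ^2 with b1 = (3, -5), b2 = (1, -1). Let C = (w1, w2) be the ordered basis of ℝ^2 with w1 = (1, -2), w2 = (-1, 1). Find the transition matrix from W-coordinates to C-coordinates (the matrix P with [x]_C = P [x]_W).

[[2, 0], [-1, -1]]

Take x = bj: its W-coordinates are the j-th standard unit vector, so P e_j — column j of P — equals [bj]_C.
b1 = 2w1 - w2, giving column 1 = (2, -1); repeating for each j gives P = [[2, 0], [-1, -1]].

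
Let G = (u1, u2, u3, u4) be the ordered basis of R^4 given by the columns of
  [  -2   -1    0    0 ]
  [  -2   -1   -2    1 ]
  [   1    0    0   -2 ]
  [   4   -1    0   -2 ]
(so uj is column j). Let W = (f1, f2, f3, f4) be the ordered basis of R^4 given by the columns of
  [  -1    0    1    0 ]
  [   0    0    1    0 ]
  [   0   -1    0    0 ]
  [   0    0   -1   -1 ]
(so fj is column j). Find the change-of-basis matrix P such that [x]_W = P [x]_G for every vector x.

[[0, 0, -2, 1], [-1, 0, 0, 2], [-2, -1, -2, 1], [-2, 2, 2, 1]]

Take x = uj: its G-coordinates are the j-th standard unit vector, so P e_j — column j of P — equals [uj]_W.
u1 = 0·f1 - f2 - 2f3 - 2f4, giving column 1 = [0, -1, -2, -2]; repeating for each j gives P = [[0, 0, -2, 1], [-1, 0, 0, 2], [-2, -1, -2, 1], [-2, 2, 2, 1]].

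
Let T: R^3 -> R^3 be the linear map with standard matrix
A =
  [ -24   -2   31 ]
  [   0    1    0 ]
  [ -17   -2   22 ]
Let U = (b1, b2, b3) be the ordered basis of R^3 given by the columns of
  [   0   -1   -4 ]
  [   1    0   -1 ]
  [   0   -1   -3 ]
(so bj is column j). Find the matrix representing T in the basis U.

[[1, 2, -2], [2, -1, -1], [0, 2, -1]]

With P the matrix whose columns are b1, ..., b3, [T]_U = P^(-1) A P.
Column by column: T(b1) = A b1 = <-2, 1, -2>; its U-coordinates <1, 2, 0> give column 1.
Continuing for each basis vector yields [T]_U = [[1, 2, -2], [2, -1, -1], [0, 2, -1]].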